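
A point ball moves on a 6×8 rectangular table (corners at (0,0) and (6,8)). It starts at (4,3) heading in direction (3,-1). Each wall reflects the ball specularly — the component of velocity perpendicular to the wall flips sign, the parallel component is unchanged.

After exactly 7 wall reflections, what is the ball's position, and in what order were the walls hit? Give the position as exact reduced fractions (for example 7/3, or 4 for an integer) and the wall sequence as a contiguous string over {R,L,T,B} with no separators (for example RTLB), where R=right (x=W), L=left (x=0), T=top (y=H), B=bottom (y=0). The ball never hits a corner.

Final position: (0,23/3)
Wall sequence: RLBRLRL

1. t=2/3 → R at (6,7/3); v=(-3,-1)
2. t=2 → L at (0,1/3); v=(3,-1)
3. t=1/3 → B at (1,0); v=(3,1)
4. t=5/3 → R at (6,5/3); v=(-3,1)
5. t=2 → L at (0,11/3); v=(3,1)
6. t=2 → R at (6,17/3); v=(-3,1)
7. t=2 → L at (0,23/3); v=(3,1)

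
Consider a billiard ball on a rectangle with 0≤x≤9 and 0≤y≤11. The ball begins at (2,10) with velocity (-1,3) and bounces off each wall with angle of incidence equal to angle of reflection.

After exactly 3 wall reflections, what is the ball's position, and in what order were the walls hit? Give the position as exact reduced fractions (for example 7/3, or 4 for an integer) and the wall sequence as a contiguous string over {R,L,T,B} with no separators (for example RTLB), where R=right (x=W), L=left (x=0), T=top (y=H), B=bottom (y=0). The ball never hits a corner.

1. t=1/3 → T at (5/3,11); v=(-1,-3)
2. t=5/3 → L at (0,6); v=(1,-3)
3. t=2 → B at (2,0); v=(1,3)

Final position: (2,0)
Wall sequence: TLB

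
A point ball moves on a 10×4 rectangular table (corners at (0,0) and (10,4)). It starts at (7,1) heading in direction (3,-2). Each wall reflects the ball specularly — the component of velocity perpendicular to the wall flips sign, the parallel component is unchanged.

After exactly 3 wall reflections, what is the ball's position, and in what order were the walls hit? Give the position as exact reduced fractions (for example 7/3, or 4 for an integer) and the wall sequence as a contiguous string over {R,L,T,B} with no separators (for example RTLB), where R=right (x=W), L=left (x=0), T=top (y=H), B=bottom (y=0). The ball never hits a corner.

1. t=1/2 → B at (17/2,0); v=(3,2)
2. t=1/2 → R at (10,1); v=(-3,2)
3. t=3/2 → T at (11/2,4); v=(-3,-2)

Final position: (11/2,4)
Wall sequence: BRT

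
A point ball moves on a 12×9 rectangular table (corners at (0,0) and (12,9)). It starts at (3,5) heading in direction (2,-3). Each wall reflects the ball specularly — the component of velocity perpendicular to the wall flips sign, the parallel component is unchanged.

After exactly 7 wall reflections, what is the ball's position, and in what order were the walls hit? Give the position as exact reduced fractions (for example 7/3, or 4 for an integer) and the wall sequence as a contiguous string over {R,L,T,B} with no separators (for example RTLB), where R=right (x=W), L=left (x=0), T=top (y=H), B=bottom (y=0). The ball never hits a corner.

1. t=5/3 → B at (19/3,0); v=(2,3)
2. t=17/6 → R at (12,17/2); v=(-2,3)
3. t=1/6 → T at (35/3,9); v=(-2,-3)
4. t=3 → B at (17/3,0); v=(-2,3)
5. t=17/6 → L at (0,17/2); v=(2,3)
6. t=1/6 → T at (1/3,9); v=(2,-3)
7. t=3 → B at (19/3,0); v=(2,3)

Final position: (19/3,0)
Wall sequence: BRTBLTB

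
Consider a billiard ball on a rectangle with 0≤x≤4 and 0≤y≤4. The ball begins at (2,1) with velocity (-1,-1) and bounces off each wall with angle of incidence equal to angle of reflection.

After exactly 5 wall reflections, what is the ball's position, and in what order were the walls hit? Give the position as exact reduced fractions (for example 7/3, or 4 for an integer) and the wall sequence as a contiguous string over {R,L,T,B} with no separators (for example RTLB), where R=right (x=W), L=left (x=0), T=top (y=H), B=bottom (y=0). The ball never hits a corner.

Final position: (1,0)
Wall sequence: BLTRB

1. t=1 → B at (1,0); v=(-1,1)
2. t=1 → L at (0,1); v=(1,1)
3. t=3 → T at (3,4); v=(1,-1)
4. t=1 → R at (4,3); v=(-1,-1)
5. t=3 → B at (1,0); v=(-1,1)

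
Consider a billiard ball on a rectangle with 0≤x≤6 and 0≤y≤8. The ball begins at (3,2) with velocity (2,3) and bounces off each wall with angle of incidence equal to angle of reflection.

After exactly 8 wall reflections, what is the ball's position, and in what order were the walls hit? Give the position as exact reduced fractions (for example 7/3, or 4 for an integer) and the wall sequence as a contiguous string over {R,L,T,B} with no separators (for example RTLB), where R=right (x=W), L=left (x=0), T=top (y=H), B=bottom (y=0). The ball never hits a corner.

Final position: (0,3/2)
Wall sequence: RTLBTRBL

1. t=3/2 → R at (6,13/2); v=(-2,3)
2. t=1/2 → T at (5,8); v=(-2,-3)
3. t=5/2 → L at (0,1/2); v=(2,-3)
4. t=1/6 → B at (1/3,0); v=(2,3)
5. t=8/3 → T at (17/3,8); v=(2,-3)
6. t=1/6 → R at (6,15/2); v=(-2,-3)
7. t=5/2 → B at (1,0); v=(-2,3)
8. t=1/2 → L at (0,3/2); v=(2,3)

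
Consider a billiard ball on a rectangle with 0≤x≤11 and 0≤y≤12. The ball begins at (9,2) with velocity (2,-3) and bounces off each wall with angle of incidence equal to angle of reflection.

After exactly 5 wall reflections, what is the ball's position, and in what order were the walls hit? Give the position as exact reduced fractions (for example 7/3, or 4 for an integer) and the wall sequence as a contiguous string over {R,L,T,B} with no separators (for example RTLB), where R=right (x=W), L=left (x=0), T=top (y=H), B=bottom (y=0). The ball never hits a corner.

1. t=2/3 → B at (31/3,0); v=(2,3)
2. t=1/3 → R at (11,1); v=(-2,3)
3. t=11/3 → T at (11/3,12); v=(-2,-3)
4. t=11/6 → L at (0,13/2); v=(2,-3)
5. t=13/6 → B at (13/3,0); v=(2,3)

Final position: (13/3,0)
Wall sequence: BRTLB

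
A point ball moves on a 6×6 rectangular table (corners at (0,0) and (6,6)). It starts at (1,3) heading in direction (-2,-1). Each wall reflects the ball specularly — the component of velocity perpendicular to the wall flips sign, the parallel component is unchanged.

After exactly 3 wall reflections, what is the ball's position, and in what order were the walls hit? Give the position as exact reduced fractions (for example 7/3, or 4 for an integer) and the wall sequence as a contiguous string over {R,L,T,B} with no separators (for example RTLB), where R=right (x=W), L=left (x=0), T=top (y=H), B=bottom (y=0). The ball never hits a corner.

1. t=1/2 → L at (0,5/2); v=(2,-1)
2. t=5/2 → B at (5,0); v=(2,1)
3. t=1/2 → R at (6,1/2); v=(-2,1)

Final position: (6,1/2)
Wall sequence: LBR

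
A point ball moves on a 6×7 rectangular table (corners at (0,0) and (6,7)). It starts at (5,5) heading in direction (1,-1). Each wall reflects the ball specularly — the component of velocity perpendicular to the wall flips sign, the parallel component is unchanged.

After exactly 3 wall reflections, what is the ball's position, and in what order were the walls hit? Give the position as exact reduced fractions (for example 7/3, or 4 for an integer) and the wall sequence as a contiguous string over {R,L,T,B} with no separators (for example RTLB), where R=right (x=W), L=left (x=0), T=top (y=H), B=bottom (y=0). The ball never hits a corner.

Final position: (0,2)
Wall sequence: RBL

1. t=1 → R at (6,4); v=(-1,-1)
2. t=4 → B at (2,0); v=(-1,1)
3. t=2 → L at (0,2); v=(1,1)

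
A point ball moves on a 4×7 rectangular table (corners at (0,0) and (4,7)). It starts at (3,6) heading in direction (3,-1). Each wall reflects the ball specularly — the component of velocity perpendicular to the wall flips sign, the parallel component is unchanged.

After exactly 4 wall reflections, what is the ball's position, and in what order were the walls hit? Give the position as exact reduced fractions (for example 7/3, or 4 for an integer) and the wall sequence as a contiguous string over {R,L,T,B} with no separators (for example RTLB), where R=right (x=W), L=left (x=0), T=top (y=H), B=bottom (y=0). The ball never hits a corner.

1. t=1/3 → R at (4,17/3); v=(-3,-1)
2. t=4/3 → L at (0,13/3); v=(3,-1)
3. t=4/3 → R at (4,3); v=(-3,-1)
4. t=4/3 → L at (0,5/3); v=(3,-1)

Final position: (0,5/3)
Wall sequence: RLRL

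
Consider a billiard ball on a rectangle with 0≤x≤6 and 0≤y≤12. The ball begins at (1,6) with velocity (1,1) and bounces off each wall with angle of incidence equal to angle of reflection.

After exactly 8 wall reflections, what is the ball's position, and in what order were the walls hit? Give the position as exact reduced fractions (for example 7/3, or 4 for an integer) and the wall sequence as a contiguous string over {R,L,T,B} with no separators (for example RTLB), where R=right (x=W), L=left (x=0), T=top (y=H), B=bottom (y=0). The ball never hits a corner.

Final position: (5,12)
Wall sequence: RTLRBLRT

1. t=5 → R at (6,11); v=(-1,1)
2. t=1 → T at (5,12); v=(-1,-1)
3. t=5 → L at (0,7); v=(1,-1)
4. t=6 → R at (6,1); v=(-1,-1)
5. t=1 → B at (5,0); v=(-1,1)
6. t=5 → L at (0,5); v=(1,1)
7. t=6 → R at (6,11); v=(-1,1)
8. t=1 → T at (5,12); v=(-1,-1)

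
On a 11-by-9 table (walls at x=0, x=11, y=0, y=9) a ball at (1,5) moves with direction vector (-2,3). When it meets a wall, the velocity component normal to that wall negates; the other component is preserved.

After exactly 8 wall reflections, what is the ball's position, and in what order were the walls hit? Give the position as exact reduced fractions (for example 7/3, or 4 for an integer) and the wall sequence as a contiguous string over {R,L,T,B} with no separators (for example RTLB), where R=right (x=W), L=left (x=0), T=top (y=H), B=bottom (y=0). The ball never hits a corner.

Final position: (11/3,9)
Wall sequence: LTBRTBLT

1. t=1/2 → L at (0,13/2); v=(2,3)
2. t=5/6 → T at (5/3,9); v=(2,-3)
3. t=3 → B at (23/3,0); v=(2,3)
4. t=5/3 → R at (11,5); v=(-2,3)
5. t=4/3 → T at (25/3,9); v=(-2,-3)
6. t=3 → B at (7/3,0); v=(-2,3)
7. t=7/6 → L at (0,7/2); v=(2,3)
8. t=11/6 → T at (11/3,9); v=(2,-3)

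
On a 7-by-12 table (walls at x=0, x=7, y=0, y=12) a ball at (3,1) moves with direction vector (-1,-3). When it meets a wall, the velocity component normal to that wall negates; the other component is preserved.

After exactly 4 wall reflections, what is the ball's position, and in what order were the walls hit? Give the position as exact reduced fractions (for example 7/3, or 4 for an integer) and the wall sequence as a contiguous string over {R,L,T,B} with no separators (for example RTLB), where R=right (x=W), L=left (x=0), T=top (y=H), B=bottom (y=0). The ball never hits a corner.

1. t=1/3 → B at (8/3,0); v=(-1,3)
2. t=8/3 → L at (0,8); v=(1,3)
3. t=4/3 → T at (4/3,12); v=(1,-3)
4. t=4 → B at (16/3,0); v=(1,3)

Final position: (16/3,0)
Wall sequence: BLTB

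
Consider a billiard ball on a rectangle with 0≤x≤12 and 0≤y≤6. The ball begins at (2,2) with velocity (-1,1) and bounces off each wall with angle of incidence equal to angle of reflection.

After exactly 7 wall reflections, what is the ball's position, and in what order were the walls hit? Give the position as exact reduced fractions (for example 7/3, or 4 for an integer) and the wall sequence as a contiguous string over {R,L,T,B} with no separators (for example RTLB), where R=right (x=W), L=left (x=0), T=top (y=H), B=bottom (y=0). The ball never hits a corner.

Final position: (0,4)
Wall sequence: LTBRTBL

1. t=2 → L at (0,4); v=(1,1)
2. t=2 → T at (2,6); v=(1,-1)
3. t=6 → B at (8,0); v=(1,1)
4. t=4 → R at (12,4); v=(-1,1)
5. t=2 → T at (10,6); v=(-1,-1)
6. t=6 → B at (4,0); v=(-1,1)
7. t=4 → L at (0,4); v=(1,1)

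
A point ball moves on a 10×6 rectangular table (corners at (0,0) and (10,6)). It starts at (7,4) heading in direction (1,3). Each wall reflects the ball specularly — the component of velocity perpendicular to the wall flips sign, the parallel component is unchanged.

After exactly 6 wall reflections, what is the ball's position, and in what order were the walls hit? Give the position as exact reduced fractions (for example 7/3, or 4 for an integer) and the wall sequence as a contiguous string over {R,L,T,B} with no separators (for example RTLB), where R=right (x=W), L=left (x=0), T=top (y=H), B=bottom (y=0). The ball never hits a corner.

Final position: (13/3,6)
Wall sequence: TBRTBT

1. t=2/3 → T at (23/3,6); v=(1,-3)
2. t=2 → B at (29/3,0); v=(1,3)
3. t=1/3 → R at (10,1); v=(-1,3)
4. t=5/3 → T at (25/3,6); v=(-1,-3)
5. t=2 → B at (19/3,0); v=(-1,3)
6. t=2 → T at (13/3,6); v=(-1,-3)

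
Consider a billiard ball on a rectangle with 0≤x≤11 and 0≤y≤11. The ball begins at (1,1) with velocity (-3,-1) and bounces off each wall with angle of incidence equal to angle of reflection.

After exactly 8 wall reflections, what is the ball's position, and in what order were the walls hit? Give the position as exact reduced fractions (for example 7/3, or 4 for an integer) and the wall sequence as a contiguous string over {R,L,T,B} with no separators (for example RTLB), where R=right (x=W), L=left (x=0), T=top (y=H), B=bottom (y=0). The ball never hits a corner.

Final position: (11,13/3)
Wall sequence: LBRLRTLR

1. t=1/3 → L at (0,2/3); v=(3,-1)
2. t=2/3 → B at (2,0); v=(3,1)
3. t=3 → R at (11,3); v=(-3,1)
4. t=11/3 → L at (0,20/3); v=(3,1)
5. t=11/3 → R at (11,31/3); v=(-3,1)
6. t=2/3 → T at (9,11); v=(-3,-1)
7. t=3 → L at (0,8); v=(3,-1)
8. t=11/3 → R at (11,13/3); v=(-3,-1)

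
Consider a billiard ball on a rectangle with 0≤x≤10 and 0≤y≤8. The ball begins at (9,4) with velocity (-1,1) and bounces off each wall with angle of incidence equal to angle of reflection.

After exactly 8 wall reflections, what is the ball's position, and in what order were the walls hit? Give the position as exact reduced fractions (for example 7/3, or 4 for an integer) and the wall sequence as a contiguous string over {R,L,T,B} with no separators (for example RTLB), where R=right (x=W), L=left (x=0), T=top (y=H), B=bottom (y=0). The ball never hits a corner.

Final position: (7,8)
Wall sequence: TLBRTBLT

1. t=4 → T at (5,8); v=(-1,-1)
2. t=5 → L at (0,3); v=(1,-1)
3. t=3 → B at (3,0); v=(1,1)
4. t=7 → R at (10,7); v=(-1,1)
5. t=1 → T at (9,8); v=(-1,-1)
6. t=8 → B at (1,0); v=(-1,1)
7. t=1 → L at (0,1); v=(1,1)
8. t=7 → T at (7,8); v=(1,-1)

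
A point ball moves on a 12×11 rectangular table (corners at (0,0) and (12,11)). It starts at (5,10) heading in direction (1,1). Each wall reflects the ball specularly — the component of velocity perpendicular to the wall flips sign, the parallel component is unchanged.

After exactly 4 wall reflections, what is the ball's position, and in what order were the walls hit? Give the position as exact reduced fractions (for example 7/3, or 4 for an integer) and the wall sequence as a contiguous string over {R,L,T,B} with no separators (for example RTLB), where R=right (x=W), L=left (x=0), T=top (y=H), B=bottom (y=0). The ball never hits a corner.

Final position: (0,7)
Wall sequence: TRBL

1. t=1 → T at (6,11); v=(1,-1)
2. t=6 → R at (12,5); v=(-1,-1)
3. t=5 → B at (7,0); v=(-1,1)
4. t=7 → L at (0,7); v=(1,1)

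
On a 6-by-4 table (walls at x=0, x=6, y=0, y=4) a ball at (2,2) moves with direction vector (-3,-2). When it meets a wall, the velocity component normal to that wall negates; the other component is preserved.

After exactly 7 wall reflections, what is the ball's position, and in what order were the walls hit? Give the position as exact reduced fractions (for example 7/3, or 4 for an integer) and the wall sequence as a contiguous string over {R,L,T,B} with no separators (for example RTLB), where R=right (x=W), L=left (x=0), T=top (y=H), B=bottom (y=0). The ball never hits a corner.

1. t=2/3 → L at (0,2/3); v=(3,-2)
2. t=1/3 → B at (1,0); v=(3,2)
3. t=5/3 → R at (6,10/3); v=(-3,2)
4. t=1/3 → T at (5,4); v=(-3,-2)
5. t=5/3 → L at (0,2/3); v=(3,-2)
6. t=1/3 → B at (1,0); v=(3,2)
7. t=5/3 → R at (6,10/3); v=(-3,2)

Final position: (6,10/3)
Wall sequence: LBRTLBR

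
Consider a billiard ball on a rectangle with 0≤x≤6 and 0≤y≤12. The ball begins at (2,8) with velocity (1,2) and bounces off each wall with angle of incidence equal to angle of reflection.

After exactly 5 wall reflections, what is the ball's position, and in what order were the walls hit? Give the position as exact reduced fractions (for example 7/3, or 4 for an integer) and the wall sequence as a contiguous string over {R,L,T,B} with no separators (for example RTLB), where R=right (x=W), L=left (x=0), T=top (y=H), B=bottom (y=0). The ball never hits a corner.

Final position: (4,12)
Wall sequence: TRBLT

1. t=2 → T at (4,12); v=(1,-2)
2. t=2 → R at (6,8); v=(-1,-2)
3. t=4 → B at (2,0); v=(-1,2)
4. t=2 → L at (0,4); v=(1,2)
5. t=4 → T at (4,12); v=(1,-2)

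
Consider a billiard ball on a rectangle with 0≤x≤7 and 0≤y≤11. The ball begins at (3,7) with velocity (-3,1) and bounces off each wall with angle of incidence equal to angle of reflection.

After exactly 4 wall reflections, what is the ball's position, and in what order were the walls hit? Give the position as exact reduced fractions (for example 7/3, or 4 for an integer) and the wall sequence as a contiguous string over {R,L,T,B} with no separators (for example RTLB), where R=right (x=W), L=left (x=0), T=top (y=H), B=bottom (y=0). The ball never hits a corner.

1. t=1 → L at (0,8); v=(3,1)
2. t=7/3 → R at (7,31/3); v=(-3,1)
3. t=2/3 → T at (5,11); v=(-3,-1)
4. t=5/3 → L at (0,28/3); v=(3,-1)

Final position: (0,28/3)
Wall sequence: LRTL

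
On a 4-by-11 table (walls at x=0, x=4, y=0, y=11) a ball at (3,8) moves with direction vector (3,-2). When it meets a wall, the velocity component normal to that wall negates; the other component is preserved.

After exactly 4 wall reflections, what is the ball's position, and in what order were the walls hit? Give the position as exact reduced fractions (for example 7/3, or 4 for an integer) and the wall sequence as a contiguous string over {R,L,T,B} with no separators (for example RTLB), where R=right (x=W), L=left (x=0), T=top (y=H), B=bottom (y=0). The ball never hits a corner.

1. t=1/3 → R at (4,22/3); v=(-3,-2)
2. t=4/3 → L at (0,14/3); v=(3,-2)
3. t=4/3 → R at (4,2); v=(-3,-2)
4. t=1 → B at (1,0); v=(-3,2)

Final position: (1,0)
Wall sequence: RLRB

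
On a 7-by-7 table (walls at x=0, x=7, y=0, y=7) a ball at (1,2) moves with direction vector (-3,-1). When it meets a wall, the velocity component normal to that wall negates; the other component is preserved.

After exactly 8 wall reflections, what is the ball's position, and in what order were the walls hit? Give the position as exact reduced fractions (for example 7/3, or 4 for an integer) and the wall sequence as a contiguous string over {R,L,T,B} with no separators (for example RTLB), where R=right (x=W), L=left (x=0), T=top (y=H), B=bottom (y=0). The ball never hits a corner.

Final position: (7,4)
Wall sequence: LBRLRTLR

1. t=1/3 → L at (0,5/3); v=(3,-1)
2. t=5/3 → B at (5,0); v=(3,1)
3. t=2/3 → R at (7,2/3); v=(-3,1)
4. t=7/3 → L at (0,3); v=(3,1)
5. t=7/3 → R at (7,16/3); v=(-3,1)
6. t=5/3 → T at (2,7); v=(-3,-1)
7. t=2/3 → L at (0,19/3); v=(3,-1)
8. t=7/3 → R at (7,4); v=(-3,-1)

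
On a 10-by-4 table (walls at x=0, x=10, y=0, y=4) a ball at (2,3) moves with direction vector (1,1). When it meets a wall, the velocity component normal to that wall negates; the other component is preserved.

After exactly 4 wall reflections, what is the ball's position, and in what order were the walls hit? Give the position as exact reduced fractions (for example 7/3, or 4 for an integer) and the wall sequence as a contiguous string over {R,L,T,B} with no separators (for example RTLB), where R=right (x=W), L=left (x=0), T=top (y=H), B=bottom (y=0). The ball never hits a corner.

Final position: (9,4)
Wall sequence: TBRT

1. t=1 → T at (3,4); v=(1,-1)
2. t=4 → B at (7,0); v=(1,1)
3. t=3 → R at (10,3); v=(-1,1)
4. t=1 → T at (9,4); v=(-1,-1)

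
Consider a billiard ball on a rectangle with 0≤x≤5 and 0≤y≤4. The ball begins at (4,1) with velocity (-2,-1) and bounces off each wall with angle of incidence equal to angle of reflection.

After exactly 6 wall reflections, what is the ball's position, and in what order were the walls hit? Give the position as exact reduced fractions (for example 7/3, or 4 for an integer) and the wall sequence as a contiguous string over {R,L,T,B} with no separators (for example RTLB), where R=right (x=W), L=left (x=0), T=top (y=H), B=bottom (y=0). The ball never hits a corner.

Final position: (4,0)
Wall sequence: BLRTLB

1. t=1 → B at (2,0); v=(-2,1)
2. t=1 → L at (0,1); v=(2,1)
3. t=5/2 → R at (5,7/2); v=(-2,1)
4. t=1/2 → T at (4,4); v=(-2,-1)
5. t=2 → L at (0,2); v=(2,-1)
6. t=2 → B at (4,0); v=(2,1)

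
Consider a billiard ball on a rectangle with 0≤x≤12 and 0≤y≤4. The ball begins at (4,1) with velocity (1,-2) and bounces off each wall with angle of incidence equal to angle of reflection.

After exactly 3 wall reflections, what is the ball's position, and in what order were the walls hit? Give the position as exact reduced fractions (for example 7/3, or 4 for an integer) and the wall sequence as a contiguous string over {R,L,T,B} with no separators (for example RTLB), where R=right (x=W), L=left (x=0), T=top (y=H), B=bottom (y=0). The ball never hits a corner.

Final position: (17/2,0)
Wall sequence: BTB

1. t=1/2 → B at (9/2,0); v=(1,2)
2. t=2 → T at (13/2,4); v=(1,-2)
3. t=2 → B at (17/2,0); v=(1,2)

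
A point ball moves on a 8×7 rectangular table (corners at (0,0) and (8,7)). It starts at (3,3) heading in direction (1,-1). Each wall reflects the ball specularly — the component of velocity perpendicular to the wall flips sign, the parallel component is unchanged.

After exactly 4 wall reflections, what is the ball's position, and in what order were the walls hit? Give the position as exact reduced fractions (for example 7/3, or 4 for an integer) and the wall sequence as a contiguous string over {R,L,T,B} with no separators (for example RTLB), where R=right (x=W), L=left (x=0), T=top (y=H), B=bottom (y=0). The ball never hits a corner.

1. t=3 → B at (6,0); v=(1,1)
2. t=2 → R at (8,2); v=(-1,1)
3. t=5 → T at (3,7); v=(-1,-1)
4. t=3 → L at (0,4); v=(1,-1)

Final position: (0,4)
Wall sequence: BRTL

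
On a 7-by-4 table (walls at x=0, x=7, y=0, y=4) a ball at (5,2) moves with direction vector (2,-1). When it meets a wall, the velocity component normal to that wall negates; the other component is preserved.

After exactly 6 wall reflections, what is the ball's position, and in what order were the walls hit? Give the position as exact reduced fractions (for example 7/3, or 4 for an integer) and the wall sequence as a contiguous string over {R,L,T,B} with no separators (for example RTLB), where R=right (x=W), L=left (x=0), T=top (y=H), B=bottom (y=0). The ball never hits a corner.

1. t=1 → R at (7,1); v=(-2,-1)
2. t=1 → B at (5,0); v=(-2,1)
3. t=5/2 → L at (0,5/2); v=(2,1)
4. t=3/2 → T at (3,4); v=(2,-1)
5. t=2 → R at (7,2); v=(-2,-1)
6. t=2 → B at (3,0); v=(-2,1)

Final position: (3,0)
Wall sequence: RBLTRB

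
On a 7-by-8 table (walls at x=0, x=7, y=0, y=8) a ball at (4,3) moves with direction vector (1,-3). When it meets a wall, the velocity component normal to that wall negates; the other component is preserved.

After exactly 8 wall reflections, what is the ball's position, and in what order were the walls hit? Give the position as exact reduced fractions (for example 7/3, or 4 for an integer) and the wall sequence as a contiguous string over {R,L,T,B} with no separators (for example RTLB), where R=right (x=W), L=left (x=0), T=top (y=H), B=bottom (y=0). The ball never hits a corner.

Final position: (13/3,8)
Wall sequence: BRTBTLBT

1. t=1 → B at (5,0); v=(1,3)
2. t=2 → R at (7,6); v=(-1,3)
3. t=2/3 → T at (19/3,8); v=(-1,-3)
4. t=8/3 → B at (11/3,0); v=(-1,3)
5. t=8/3 → T at (1,8); v=(-1,-3)
6. t=1 → L at (0,5); v=(1,-3)
7. t=5/3 → B at (5/3,0); v=(1,3)
8. t=8/3 → T at (13/3,8); v=(1,-3)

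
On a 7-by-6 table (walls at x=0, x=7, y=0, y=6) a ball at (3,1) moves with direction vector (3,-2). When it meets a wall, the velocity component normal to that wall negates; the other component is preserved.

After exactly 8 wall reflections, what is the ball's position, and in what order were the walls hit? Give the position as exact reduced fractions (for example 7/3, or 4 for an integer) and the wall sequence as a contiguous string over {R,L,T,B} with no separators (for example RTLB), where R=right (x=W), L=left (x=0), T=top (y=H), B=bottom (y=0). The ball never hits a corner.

1. t=1/2 → B at (9/2,0); v=(3,2)
2. t=5/6 → R at (7,5/3); v=(-3,2)
3. t=13/6 → T at (1/2,6); v=(-3,-2)
4. t=1/6 → L at (0,17/3); v=(3,-2)
5. t=7/3 → R at (7,1); v=(-3,-2)
6. t=1/2 → B at (11/2,0); v=(-3,2)
7. t=11/6 → L at (0,11/3); v=(3,2)
8. t=7/6 → T at (7/2,6); v=(3,-2)

Final position: (7/2,6)
Wall sequence: BRTLRBLT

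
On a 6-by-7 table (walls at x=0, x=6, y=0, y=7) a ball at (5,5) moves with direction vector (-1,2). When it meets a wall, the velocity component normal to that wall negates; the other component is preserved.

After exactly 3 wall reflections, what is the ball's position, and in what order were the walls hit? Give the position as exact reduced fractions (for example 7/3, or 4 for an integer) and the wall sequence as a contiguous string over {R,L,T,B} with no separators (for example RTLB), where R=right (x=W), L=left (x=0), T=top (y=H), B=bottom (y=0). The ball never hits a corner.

1. t=1 → T at (4,7); v=(-1,-2)
2. t=7/2 → B at (1/2,0); v=(-1,2)
3. t=1/2 → L at (0,1); v=(1,2)

Final position: (0,1)
Wall sequence: TBL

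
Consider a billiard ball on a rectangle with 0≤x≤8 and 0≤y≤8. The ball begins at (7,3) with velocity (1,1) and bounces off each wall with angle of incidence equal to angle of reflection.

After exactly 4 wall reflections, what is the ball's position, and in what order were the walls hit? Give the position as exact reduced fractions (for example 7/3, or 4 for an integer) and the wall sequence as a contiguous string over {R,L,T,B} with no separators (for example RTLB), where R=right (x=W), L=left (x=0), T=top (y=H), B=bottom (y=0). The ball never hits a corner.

1. t=1 → R at (8,4); v=(-1,1)
2. t=4 → T at (4,8); v=(-1,-1)
3. t=4 → L at (0,4); v=(1,-1)
4. t=4 → B at (4,0); v=(1,1)

Final position: (4,0)
Wall sequence: RTLB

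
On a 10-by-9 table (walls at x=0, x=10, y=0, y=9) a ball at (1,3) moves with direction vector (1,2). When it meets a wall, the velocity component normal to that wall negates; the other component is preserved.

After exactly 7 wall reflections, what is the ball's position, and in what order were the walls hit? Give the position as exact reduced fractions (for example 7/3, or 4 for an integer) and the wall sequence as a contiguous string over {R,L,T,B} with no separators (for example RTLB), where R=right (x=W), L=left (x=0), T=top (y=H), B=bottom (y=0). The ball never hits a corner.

Final position: (2,9)
Wall sequence: TBRTBLT

1. t=3 → T at (4,9); v=(1,-2)
2. t=9/2 → B at (17/2,0); v=(1,2)
3. t=3/2 → R at (10,3); v=(-1,2)
4. t=3 → T at (7,9); v=(-1,-2)
5. t=9/2 → B at (5/2,0); v=(-1,2)
6. t=5/2 → L at (0,5); v=(1,2)
7. t=2 → T at (2,9); v=(1,-2)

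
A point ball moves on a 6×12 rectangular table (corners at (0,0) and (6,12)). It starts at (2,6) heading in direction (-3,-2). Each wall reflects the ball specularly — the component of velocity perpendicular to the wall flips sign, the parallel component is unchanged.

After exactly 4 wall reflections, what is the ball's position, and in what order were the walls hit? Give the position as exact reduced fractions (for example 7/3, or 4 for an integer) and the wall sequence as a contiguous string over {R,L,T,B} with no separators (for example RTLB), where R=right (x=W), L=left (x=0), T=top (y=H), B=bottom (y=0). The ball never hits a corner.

1. t=2/3 → L at (0,14/3); v=(3,-2)
2. t=2 → R at (6,2/3); v=(-3,-2)
3. t=1/3 → B at (5,0); v=(-3,2)
4. t=5/3 → L at (0,10/3); v=(3,2)

Final position: (0,10/3)
Wall sequence: LRBL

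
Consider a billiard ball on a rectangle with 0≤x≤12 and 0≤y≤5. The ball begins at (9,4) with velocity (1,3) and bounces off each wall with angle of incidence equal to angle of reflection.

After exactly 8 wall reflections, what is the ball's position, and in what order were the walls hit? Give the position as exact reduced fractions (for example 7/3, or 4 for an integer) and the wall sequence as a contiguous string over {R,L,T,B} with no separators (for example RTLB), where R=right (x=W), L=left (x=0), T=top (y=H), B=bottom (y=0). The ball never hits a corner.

Final position: (14/3,5)
Wall sequence: TBRTBTBT

1. t=1/3 → T at (28/3,5); v=(1,-3)
2. t=5/3 → B at (11,0); v=(1,3)
3. t=1 → R at (12,3); v=(-1,3)
4. t=2/3 → T at (34/3,5); v=(-1,-3)
5. t=5/3 → B at (29/3,0); v=(-1,3)
6. t=5/3 → T at (8,5); v=(-1,-3)
7. t=5/3 → B at (19/3,0); v=(-1,3)
8. t=5/3 → T at (14/3,5); v=(-1,-3)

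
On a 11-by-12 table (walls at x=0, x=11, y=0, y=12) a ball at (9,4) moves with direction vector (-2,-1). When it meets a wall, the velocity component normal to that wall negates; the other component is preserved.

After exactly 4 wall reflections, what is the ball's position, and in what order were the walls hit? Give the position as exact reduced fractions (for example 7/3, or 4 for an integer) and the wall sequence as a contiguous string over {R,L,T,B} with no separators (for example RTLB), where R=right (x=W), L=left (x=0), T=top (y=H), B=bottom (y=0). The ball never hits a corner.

Final position: (0,23/2)
Wall sequence: BLRL

1. t=4 → B at (1,0); v=(-2,1)
2. t=1/2 → L at (0,1/2); v=(2,1)
3. t=11/2 → R at (11,6); v=(-2,1)
4. t=11/2 → L at (0,23/2); v=(2,1)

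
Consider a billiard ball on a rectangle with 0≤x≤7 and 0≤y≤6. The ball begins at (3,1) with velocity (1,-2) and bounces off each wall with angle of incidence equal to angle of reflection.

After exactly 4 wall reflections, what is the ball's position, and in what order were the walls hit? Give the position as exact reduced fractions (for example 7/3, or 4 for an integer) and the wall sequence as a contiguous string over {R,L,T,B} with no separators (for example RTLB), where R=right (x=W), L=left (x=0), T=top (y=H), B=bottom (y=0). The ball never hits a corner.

1. t=1/2 → B at (7/2,0); v=(1,2)
2. t=3 → T at (13/2,6); v=(1,-2)
3. t=1/2 → R at (7,5); v=(-1,-2)
4. t=5/2 → B at (9/2,0); v=(-1,2)

Final position: (9/2,0)
Wall sequence: BTRB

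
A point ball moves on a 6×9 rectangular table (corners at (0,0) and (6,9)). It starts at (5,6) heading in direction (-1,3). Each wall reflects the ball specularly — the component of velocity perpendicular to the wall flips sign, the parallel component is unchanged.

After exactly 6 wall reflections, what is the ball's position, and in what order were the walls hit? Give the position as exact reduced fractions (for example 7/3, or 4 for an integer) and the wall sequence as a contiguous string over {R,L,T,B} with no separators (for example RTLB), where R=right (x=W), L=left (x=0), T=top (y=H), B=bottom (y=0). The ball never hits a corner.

Final position: (6,3)
Wall sequence: TBLTBR

1. t=1 → T at (4,9); v=(-1,-3)
2. t=3 → B at (1,0); v=(-1,3)
3. t=1 → L at (0,3); v=(1,3)
4. t=2 → T at (2,9); v=(1,-3)
5. t=3 → B at (5,0); v=(1,3)
6. t=1 → R at (6,3); v=(-1,3)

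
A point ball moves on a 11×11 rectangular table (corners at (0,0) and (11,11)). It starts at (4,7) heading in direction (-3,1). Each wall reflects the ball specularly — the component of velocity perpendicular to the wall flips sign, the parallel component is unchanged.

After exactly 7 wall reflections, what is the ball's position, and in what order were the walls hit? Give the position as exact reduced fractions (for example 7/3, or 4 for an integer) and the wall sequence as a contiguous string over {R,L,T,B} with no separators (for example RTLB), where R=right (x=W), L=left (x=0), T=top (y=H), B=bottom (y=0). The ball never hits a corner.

1. t=4/3 → L at (0,25/3); v=(3,1)
2. t=8/3 → T at (8,11); v=(3,-1)
3. t=1 → R at (11,10); v=(-3,-1)
4. t=11/3 → L at (0,19/3); v=(3,-1)
5. t=11/3 → R at (11,8/3); v=(-3,-1)
6. t=8/3 → B at (3,0); v=(-3,1)
7. t=1 → L at (0,1); v=(3,1)

Final position: (0,1)
Wall sequence: LTRLRBL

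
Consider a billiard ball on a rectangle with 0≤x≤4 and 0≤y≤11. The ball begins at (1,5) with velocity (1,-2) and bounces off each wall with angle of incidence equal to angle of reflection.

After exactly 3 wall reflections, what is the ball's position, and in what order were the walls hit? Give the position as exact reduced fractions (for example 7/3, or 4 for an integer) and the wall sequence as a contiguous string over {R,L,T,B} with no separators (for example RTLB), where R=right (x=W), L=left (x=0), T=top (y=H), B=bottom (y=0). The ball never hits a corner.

1. t=5/2 → B at (7/2,0); v=(1,2)
2. t=1/2 → R at (4,1); v=(-1,2)
3. t=4 → L at (0,9); v=(1,2)

Final position: (0,9)
Wall sequence: BRL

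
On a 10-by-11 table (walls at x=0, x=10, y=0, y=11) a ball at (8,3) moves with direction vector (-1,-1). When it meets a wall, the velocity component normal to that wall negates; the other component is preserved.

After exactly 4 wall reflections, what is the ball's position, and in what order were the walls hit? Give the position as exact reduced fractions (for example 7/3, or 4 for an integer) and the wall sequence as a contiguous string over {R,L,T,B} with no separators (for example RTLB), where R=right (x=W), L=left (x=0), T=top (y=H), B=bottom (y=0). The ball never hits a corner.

Final position: (10,7)
Wall sequence: BLTR

1. t=3 → B at (5,0); v=(-1,1)
2. t=5 → L at (0,5); v=(1,1)
3. t=6 → T at (6,11); v=(1,-1)
4. t=4 → R at (10,7); v=(-1,-1)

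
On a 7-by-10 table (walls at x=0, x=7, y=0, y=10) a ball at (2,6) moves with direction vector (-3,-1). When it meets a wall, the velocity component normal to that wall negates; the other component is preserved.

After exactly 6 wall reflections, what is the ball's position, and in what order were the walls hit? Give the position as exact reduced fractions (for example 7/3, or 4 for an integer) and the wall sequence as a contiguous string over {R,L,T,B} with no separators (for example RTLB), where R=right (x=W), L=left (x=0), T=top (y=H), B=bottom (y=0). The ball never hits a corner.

1. t=2/3 → L at (0,16/3); v=(3,-1)
2. t=7/3 → R at (7,3); v=(-3,-1)
3. t=7/3 → L at (0,2/3); v=(3,-1)
4. t=2/3 → B at (2,0); v=(3,1)
5. t=5/3 → R at (7,5/3); v=(-3,1)
6. t=7/3 → L at (0,4); v=(3,1)

Final position: (0,4)
Wall sequence: LRLBRL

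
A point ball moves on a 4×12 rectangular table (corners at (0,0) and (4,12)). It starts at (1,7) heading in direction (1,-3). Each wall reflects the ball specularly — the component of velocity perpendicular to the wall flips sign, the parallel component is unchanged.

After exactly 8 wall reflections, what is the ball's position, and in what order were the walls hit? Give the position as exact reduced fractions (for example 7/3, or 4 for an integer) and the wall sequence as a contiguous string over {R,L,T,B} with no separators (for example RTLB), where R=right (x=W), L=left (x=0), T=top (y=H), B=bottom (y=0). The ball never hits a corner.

1. t=7/3 → B at (10/3,0); v=(1,3)
2. t=2/3 → R at (4,2); v=(-1,3)
3. t=10/3 → T at (2/3,12); v=(-1,-3)
4. t=2/3 → L at (0,10); v=(1,-3)
5. t=10/3 → B at (10/3,0); v=(1,3)
6. t=2/3 → R at (4,2); v=(-1,3)
7. t=10/3 → T at (2/3,12); v=(-1,-3)
8. t=2/3 → L at (0,10); v=(1,-3)

Final position: (0,10)
Wall sequence: BRTLBRTL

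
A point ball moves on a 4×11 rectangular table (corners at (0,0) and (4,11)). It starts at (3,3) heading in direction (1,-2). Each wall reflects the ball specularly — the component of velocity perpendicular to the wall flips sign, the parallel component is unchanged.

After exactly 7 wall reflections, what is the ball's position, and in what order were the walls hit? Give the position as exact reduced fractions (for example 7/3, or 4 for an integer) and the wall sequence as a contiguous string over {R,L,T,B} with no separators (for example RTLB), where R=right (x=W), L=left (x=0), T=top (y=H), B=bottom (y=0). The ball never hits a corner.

1. t=1 → R at (4,1); v=(-1,-2)
2. t=1/2 → B at (7/2,0); v=(-1,2)
3. t=7/2 → L at (0,7); v=(1,2)
4. t=2 → T at (2,11); v=(1,-2)
5. t=2 → R at (4,7); v=(-1,-2)
6. t=7/2 → B at (1/2,0); v=(-1,2)
7. t=1/2 → L at (0,1); v=(1,2)

Final position: (0,1)
Wall sequence: RBLTRBL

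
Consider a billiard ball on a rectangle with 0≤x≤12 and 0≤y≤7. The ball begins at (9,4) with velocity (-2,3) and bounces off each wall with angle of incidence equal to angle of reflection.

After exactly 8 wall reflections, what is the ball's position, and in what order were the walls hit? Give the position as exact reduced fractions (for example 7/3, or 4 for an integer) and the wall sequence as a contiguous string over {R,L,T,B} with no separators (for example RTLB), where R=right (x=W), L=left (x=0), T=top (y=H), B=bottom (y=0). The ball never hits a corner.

1. t=1 → T at (7,7); v=(-2,-3)
2. t=7/3 → B at (7/3,0); v=(-2,3)
3. t=7/6 → L at (0,7/2); v=(2,3)
4. t=7/6 → T at (7/3,7); v=(2,-3)
5. t=7/3 → B at (7,0); v=(2,3)
6. t=7/3 → T at (35/3,7); v=(2,-3)
7. t=1/6 → R at (12,13/2); v=(-2,-3)
8. t=13/6 → B at (23/3,0); v=(-2,3)

Final position: (23/3,0)
Wall sequence: TBLTBTRB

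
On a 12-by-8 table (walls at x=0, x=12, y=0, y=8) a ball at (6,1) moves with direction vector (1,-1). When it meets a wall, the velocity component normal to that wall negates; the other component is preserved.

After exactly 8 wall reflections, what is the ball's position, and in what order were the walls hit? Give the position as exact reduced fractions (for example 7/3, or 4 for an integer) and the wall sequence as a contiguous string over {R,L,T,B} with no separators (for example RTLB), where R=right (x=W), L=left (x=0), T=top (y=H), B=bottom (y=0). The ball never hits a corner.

1. t=1 → B at (7,0); v=(1,1)
2. t=5 → R at (12,5); v=(-1,1)
3. t=3 → T at (9,8); v=(-1,-1)
4. t=8 → B at (1,0); v=(-1,1)
5. t=1 → L at (0,1); v=(1,1)
6. t=7 → T at (7,8); v=(1,-1)
7. t=5 → R at (12,3); v=(-1,-1)
8. t=3 → B at (9,0); v=(-1,1)

Final position: (9,0)
Wall sequence: BRTBLTRB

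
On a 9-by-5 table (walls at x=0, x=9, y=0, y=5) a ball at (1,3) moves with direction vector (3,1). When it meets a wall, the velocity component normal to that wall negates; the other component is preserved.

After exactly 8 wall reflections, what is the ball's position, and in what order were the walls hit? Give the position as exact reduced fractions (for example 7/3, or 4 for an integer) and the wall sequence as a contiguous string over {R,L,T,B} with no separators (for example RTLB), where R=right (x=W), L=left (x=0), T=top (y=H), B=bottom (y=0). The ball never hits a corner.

Final position: (9,7/3)
Wall sequence: TRLBRLTR

1. t=2 → T at (7,5); v=(3,-1)
2. t=2/3 → R at (9,13/3); v=(-3,-1)
3. t=3 → L at (0,4/3); v=(3,-1)
4. t=4/3 → B at (4,0); v=(3,1)
5. t=5/3 → R at (9,5/3); v=(-3,1)
6. t=3 → L at (0,14/3); v=(3,1)
7. t=1/3 → T at (1,5); v=(3,-1)
8. t=8/3 → R at (9,7/3); v=(-3,-1)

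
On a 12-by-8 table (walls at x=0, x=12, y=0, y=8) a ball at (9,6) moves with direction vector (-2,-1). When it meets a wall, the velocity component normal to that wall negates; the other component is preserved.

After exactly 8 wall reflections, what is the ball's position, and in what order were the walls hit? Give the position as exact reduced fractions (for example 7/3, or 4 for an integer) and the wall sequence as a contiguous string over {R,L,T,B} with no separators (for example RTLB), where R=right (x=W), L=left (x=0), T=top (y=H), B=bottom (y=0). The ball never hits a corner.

1. t=9/2 → L at (0,3/2); v=(2,-1)
2. t=3/2 → B at (3,0); v=(2,1)
3. t=9/2 → R at (12,9/2); v=(-2,1)
4. t=7/2 → T at (5,8); v=(-2,-1)
5. t=5/2 → L at (0,11/2); v=(2,-1)
6. t=11/2 → B at (11,0); v=(2,1)
7. t=1/2 → R at (12,1/2); v=(-2,1)
8. t=6 → L at (0,13/2); v=(2,1)

Final position: (0,13/2)
Wall sequence: LBRTLBRL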